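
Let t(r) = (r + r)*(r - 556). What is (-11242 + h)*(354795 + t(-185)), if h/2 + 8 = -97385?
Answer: -129584401020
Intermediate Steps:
t(r) = 2*r*(-556 + r) (t(r) = (2*r)*(-556 + r) = 2*r*(-556 + r))
h = -194786 (h = -16 + 2*(-97385) = -16 - 194770 = -194786)
(-11242 + h)*(354795 + t(-185)) = (-11242 - 194786)*(354795 + 2*(-185)*(-556 - 185)) = -206028*(354795 + 2*(-185)*(-741)) = -206028*(354795 + 274170) = -206028*628965 = -129584401020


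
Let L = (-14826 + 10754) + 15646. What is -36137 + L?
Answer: -24563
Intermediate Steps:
L = 11574 (L = -4072 + 15646 = 11574)
-36137 + L = -36137 + 11574 = -24563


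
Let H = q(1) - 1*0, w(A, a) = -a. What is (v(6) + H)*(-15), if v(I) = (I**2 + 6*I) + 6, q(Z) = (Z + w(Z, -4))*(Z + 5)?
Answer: -1620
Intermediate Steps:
q(Z) = (4 + Z)*(5 + Z) (q(Z) = (Z - 1*(-4))*(Z + 5) = (Z + 4)*(5 + Z) = (4 + Z)*(5 + Z))
H = 30 (H = (20 + 1**2 + 9*1) - 1*0 = (20 + 1 + 9) + 0 = 30 + 0 = 30)
v(I) = 6 + I**2 + 6*I
(v(6) + H)*(-15) = ((6 + 6**2 + 6*6) + 30)*(-15) = ((6 + 36 + 36) + 30)*(-15) = (78 + 30)*(-15) = 108*(-15) = -1620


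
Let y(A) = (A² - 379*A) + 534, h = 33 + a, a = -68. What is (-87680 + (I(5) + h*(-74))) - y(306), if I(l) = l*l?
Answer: -63261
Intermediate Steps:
h = -35 (h = 33 - 68 = -35)
I(l) = l²
y(A) = 534 + A² - 379*A
(-87680 + (I(5) + h*(-74))) - y(306) = (-87680 + (5² - 35*(-74))) - (534 + 306² - 379*306) = (-87680 + (25 + 2590)) - (534 + 93636 - 115974) = (-87680 + 2615) - 1*(-21804) = -85065 + 21804 = -63261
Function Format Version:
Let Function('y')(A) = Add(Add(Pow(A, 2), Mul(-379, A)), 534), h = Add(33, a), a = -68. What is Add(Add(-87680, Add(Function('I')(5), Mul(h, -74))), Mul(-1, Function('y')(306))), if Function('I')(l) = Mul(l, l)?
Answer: -63261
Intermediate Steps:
h = -35 (h = Add(33, -68) = -35)
Function('I')(l) = Pow(l, 2)
Function('y')(A) = Add(534, Pow(A, 2), Mul(-379, A))
Add(Add(-87680, Add(Function('I')(5), Mul(h, -74))), Mul(-1, Function('y')(306))) = Add(Add(-87680, Add(Pow(5, 2), Mul(-35, -74))), Mul(-1, Add(534, Pow(306, 2), Mul(-379, 306)))) = Add(Add(-87680, Add(25, 2590)), Mul(-1, Add(534, 93636, -115974))) = Add(Add(-87680, 2615), Mul(-1, -21804)) = Add(-85065, 21804) = -63261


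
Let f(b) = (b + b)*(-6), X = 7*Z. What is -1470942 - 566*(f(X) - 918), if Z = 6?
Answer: -666090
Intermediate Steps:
X = 42 (X = 7*6 = 42)
f(b) = -12*b (f(b) = (2*b)*(-6) = -12*b)
-1470942 - 566*(f(X) - 918) = -1470942 - 566*(-12*42 - 918) = -1470942 - 566*(-504 - 918) = -1470942 - 566*(-1422) = -1470942 - 1*(-804852) = -1470942 + 804852 = -666090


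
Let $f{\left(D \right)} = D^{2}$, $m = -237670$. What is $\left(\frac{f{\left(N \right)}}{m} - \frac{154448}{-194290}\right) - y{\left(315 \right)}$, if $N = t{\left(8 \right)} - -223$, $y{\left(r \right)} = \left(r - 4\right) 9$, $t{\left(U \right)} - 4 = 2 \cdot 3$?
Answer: $- \frac{2584459905787}{923538086} \approx -2798.4$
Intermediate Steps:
$t{\left(U \right)} = 10$ ($t{\left(U \right)} = 4 + 2 \cdot 3 = 4 + 6 = 10$)
$y{\left(r \right)} = -36 + 9 r$ ($y{\left(r \right)} = \left(-4 + r\right) 9 = -36 + 9 r$)
$N = 233$ ($N = 10 - -223 = 10 + 223 = 233$)
$\left(\frac{f{\left(N \right)}}{m} - \frac{154448}{-194290}\right) - y{\left(315 \right)} = \left(\frac{233^{2}}{-237670} - \frac{154448}{-194290}\right) - \left(-36 + 9 \cdot 315\right) = \left(54289 \left(- \frac{1}{237670}\right) - - \frac{77224}{97145}\right) - \left(-36 + 2835\right) = \left(- \frac{54289}{237670} + \frac{77224}{97145}\right) - 2799 = \frac{523196927}{923538086} - 2799 = - \frac{2584459905787}{923538086}$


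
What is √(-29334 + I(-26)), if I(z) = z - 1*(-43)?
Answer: I*√29317 ≈ 171.22*I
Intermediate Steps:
I(z) = 43 + z (I(z) = z + 43 = 43 + z)
√(-29334 + I(-26)) = √(-29334 + (43 - 26)) = √(-29334 + 17) = √(-29317) = I*√29317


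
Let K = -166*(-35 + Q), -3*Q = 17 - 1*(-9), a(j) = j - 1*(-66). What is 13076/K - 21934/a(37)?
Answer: -236468140/1119919 ≈ -211.15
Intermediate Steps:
a(j) = 66 + j (a(j) = j + 66 = 66 + j)
Q = -26/3 (Q = -(17 - 1*(-9))/3 = -(17 + 9)/3 = -⅓*26 = -26/3 ≈ -8.6667)
K = 21746/3 (K = -166*(-35 - 26/3) = -166*(-131/3) = 21746/3 ≈ 7248.7)
13076/K - 21934/a(37) = 13076/(21746/3) - 21934/(66 + 37) = 13076*(3/21746) - 21934/103 = 19614/10873 - 21934*1/103 = 19614/10873 - 21934/103 = -236468140/1119919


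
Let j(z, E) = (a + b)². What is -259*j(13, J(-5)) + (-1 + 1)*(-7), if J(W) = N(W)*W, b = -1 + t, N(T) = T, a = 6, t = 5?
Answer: -25900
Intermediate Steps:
b = 4 (b = -1 + 5 = 4)
J(W) = W² (J(W) = W*W = W²)
j(z, E) = 100 (j(z, E) = (6 + 4)² = 10² = 100)
-259*j(13, J(-5)) + (-1 + 1)*(-7) = -259*100 + (-1 + 1)*(-7) = -25900 + 0*(-7) = -25900 + 0 = -25900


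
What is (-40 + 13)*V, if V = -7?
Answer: 189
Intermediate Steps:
(-40 + 13)*V = (-40 + 13)*(-7) = -27*(-7) = 189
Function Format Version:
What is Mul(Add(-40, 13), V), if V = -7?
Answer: 189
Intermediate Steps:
Mul(Add(-40, 13), V) = Mul(Add(-40, 13), -7) = Mul(-27, -7) = 189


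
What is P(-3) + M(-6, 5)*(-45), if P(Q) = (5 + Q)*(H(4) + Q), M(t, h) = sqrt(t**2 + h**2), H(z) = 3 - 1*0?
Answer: -45*sqrt(61) ≈ -351.46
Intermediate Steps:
H(z) = 3 (H(z) = 3 + 0 = 3)
M(t, h) = sqrt(h**2 + t**2)
P(Q) = (3 + Q)*(5 + Q) (P(Q) = (5 + Q)*(3 + Q) = (3 + Q)*(5 + Q))
P(-3) + M(-6, 5)*(-45) = (15 + (-3)**2 + 8*(-3)) + sqrt(5**2 + (-6)**2)*(-45) = (15 + 9 - 24) + sqrt(25 + 36)*(-45) = 0 + sqrt(61)*(-45) = 0 - 45*sqrt(61) = -45*sqrt(61)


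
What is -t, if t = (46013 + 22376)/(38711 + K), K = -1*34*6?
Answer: -68389/38507 ≈ -1.7760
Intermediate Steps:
K = -204 (K = -34*6 = -204)
t = 68389/38507 (t = (46013 + 22376)/(38711 - 204) = 68389/38507 ≈ 1.7760)
-t = -1*68389/38507 = -68389/38507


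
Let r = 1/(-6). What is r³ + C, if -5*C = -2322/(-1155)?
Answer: -169109/415800 ≈ -0.40671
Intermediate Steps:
r = -⅙ ≈ -0.16667
C = -774/1925 (C = -(-2322)/(5*(-1155)) = -(-2322)*(-1)/(5*1155) = -⅕*774/385 = -774/1925 ≈ -0.40208)
r³ + C = (-⅙)³ - 774/1925 = -1/216 - 774/1925 = -169109/415800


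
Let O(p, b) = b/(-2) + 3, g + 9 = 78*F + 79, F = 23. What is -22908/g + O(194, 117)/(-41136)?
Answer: -78520003/6389792 ≈ -12.288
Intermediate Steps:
g = 1864 (g = -9 + (78*23 + 79) = -9 + (1794 + 79) = -9 + 1873 = 1864)
O(p, b) = 3 - b/2 (O(p, b) = b*(-½) + 3 = -b/2 + 3 = 3 - b/2)
-22908/g + O(194, 117)/(-41136) = -22908/1864 + (3 - ½*117)/(-41136) = -22908*1/1864 + (3 - 117/2)*(-1/41136) = -5727/466 - 111/2*(-1/41136) = -5727/466 + 37/27424 = -78520003/6389792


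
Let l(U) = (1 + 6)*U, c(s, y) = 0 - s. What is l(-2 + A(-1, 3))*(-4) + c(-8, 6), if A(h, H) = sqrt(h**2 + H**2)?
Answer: 64 - 28*sqrt(10) ≈ -24.544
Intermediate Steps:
c(s, y) = -s
A(h, H) = sqrt(H**2 + h**2)
l(U) = 7*U
l(-2 + A(-1, 3))*(-4) + c(-8, 6) = (7*(-2 + sqrt(3**2 + (-1)**2)))*(-4) - 1*(-8) = (7*(-2 + sqrt(9 + 1)))*(-4) + 8 = (7*(-2 + sqrt(10)))*(-4) + 8 = (-14 + 7*sqrt(10))*(-4) + 8 = (56 - 28*sqrt(10)) + 8 = 64 - 28*sqrt(10)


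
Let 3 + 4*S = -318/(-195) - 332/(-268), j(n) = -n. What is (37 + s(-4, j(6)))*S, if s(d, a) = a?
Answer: -4402/4355 ≈ -1.0108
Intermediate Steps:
S = -142/4355 (S = -¾ + (-318/(-195) - 332/(-268))/4 = -¾ + (-318*(-1/195) - 332*(-1/268))/4 = -¾ + (106/65 + 83/67)/4 = -¾ + (¼)*(12497/4355) = -¾ + 12497/17420 = -142/4355 ≈ -0.032606)
(37 + s(-4, j(6)))*S = (37 - 1*6)*(-142/4355) = (37 - 6)*(-142/4355) = 31*(-142/4355) = -4402/4355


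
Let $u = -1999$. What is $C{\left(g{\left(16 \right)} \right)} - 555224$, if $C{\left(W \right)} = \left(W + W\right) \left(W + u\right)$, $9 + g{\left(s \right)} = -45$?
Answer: $-333500$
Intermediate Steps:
$g{\left(s \right)} = -54$ ($g{\left(s \right)} = -9 - 45 = -54$)
$C{\left(W \right)} = 2 W \left(-1999 + W\right)$ ($C{\left(W \right)} = \left(W + W\right) \left(W - 1999\right) = 2 W \left(-1999 + W\right)$)
$C{\left(g{\left(16 \right)} \right)} - 555224 = 2 \left(-54\right) \left(-1999 - 54\right) - 555224 = 2 \left(-54\right) \left(-2053\right) - 555224 = 221724 - 555224 = -333500$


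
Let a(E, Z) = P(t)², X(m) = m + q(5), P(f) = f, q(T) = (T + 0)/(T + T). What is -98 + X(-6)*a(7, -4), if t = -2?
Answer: -120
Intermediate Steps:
q(T) = ½ (q(T) = T/((2*T)) = T*(1/(2*T)) = ½)
X(m) = ½ + m (X(m) = m + ½ = ½ + m)
a(E, Z) = 4 (a(E, Z) = (-2)² = 4)
-98 + X(-6)*a(7, -4) = -98 + (½ - 6)*4 = -98 - 11/2*4 = -98 - 22 = -120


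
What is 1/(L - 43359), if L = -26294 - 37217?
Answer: -1/106870 ≈ -9.3572e-6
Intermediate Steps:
L = -63511
1/(L - 43359) = 1/(-63511 - 43359) = 1/(-106870) = -1/106870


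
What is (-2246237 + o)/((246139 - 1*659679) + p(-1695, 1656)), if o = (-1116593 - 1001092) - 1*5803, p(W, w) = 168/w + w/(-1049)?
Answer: 316285065225/29932545661 ≈ 10.567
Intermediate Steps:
p(W, w) = 168/w - w/1049 (p(W, w) = 168/w + w*(-1/1049) = 168/w - w/1049)
o = -2123488 (o = -2117685 - 5803 = -2123488)
(-2246237 + o)/((246139 - 1*659679) + p(-1695, 1656)) = (-2246237 - 2123488)/((246139 - 1*659679) + (168/1656 - 1/1049*1656)) = -4369725/((246139 - 659679) + (168*(1/1656) - 1656/1049)) = -4369725/(-413540 + (7/69 - 1656/1049)) = -4369725/(-413540 - 106921/72381) = -4369725/(-29932545661/72381) = -4369725*(-72381/29932545661) = 316285065225/29932545661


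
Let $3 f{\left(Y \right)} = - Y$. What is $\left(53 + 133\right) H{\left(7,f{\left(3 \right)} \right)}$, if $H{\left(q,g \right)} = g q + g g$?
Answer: $-1116$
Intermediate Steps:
$f{\left(Y \right)} = - \frac{Y}{3}$ ($f{\left(Y \right)} = \frac{\left(-1\right) Y}{3} = - \frac{Y}{3}$)
$H{\left(q,g \right)} = g^{2} + g q$ ($H{\left(q,g \right)} = g q + g^{2} = g^{2} + g q$)
$\left(53 + 133\right) H{\left(7,f{\left(3 \right)} \right)} = \left(53 + 133\right) \left(- \frac{1}{3}\right) 3 \left(\left(- \frac{1}{3}\right) 3 + 7\right) = 186 \left(- (-1 + 7)\right) = 186 \left(\left(-1\right) 6\right) = 186 \left(-6\right) = -1116$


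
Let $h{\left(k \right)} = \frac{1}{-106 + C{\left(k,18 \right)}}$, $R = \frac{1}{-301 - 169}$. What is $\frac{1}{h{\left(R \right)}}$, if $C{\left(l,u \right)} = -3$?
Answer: $-109$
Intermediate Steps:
$R = - \frac{1}{470}$ ($R = \frac{1}{-470} = - \frac{1}{470} \approx -0.0021277$)
$h{\left(k \right)} = - \frac{1}{109}$ ($h{\left(k \right)} = \frac{1}{-106 - 3} = \frac{1}{-109} = - \frac{1}{109}$)
$\frac{1}{h{\left(R \right)}} = \frac{1}{- \frac{1}{109}} = -109$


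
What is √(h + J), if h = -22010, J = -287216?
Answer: I*√309226 ≈ 556.08*I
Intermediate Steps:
√(h + J) = √(-22010 - 287216) = √(-309226) = I*√309226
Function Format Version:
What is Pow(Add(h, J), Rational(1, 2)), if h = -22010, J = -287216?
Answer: Mul(I, Pow(309226, Rational(1, 2))) ≈ Mul(556.08, I)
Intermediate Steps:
Pow(Add(h, J), Rational(1, 2)) = Pow(Add(-22010, -287216), Rational(1, 2)) = Pow(-309226, Rational(1, 2)) = Mul(I, Pow(309226, Rational(1, 2)))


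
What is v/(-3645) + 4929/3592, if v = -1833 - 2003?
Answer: 31745117/13092840 ≈ 2.4246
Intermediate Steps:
v = -3836
v/(-3645) + 4929/3592 = -3836/(-3645) + 4929/3592 = -3836*(-1/3645) + 4929*(1/3592) = 3836/3645 + 4929/3592 = 31745117/13092840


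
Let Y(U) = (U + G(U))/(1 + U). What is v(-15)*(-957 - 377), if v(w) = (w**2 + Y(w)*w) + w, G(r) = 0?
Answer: -1810905/7 ≈ -2.5870e+5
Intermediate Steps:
Y(U) = U/(1 + U) (Y(U) = (U + 0)/(1 + U) = U/(1 + U))
v(w) = w + w**2 + w**2/(1 + w) (v(w) = (w**2 + (w/(1 + w))*w) + w = (w**2 + w**2/(1 + w)) + w = w + w**2 + w**2/(1 + w))
v(-15)*(-957 - 377) = (-15*(-15 + (1 - 15)**2)/(1 - 15))*(-957 - 377) = -15*(-15 + (-14)**2)/(-14)*(-1334) = -15*(-1/14)*(-15 + 196)*(-1334) = -15*(-1/14)*181*(-1334) = (2715/14)*(-1334) = -1810905/7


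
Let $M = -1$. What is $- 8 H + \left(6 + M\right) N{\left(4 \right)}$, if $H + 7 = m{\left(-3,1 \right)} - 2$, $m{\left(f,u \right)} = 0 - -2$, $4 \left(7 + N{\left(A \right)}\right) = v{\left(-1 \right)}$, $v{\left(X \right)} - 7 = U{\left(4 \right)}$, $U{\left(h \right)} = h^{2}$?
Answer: $\frac{199}{4} \approx 49.75$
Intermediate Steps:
$v{\left(X \right)} = 23$ ($v{\left(X \right)} = 7 + 4^{2} = 7 + 16 = 23$)
$N{\left(A \right)} = - \frac{5}{4}$ ($N{\left(A \right)} = -7 + \frac{1}{4} \cdot 23 = -7 + \frac{23}{4} = - \frac{5}{4}$)
$m{\left(f,u \right)} = 2$ ($m{\left(f,u \right)} = 0 + 2 = 2$)
$H = -7$ ($H = -7 + \left(2 - 2\right) = -7 + 0 = -7$)
$- 8 H + \left(6 + M\right) N{\left(4 \right)} = \left(-8\right) \left(-7\right) + \left(6 - 1\right) \left(- \frac{5}{4}\right) = 56 + 5 \left(- \frac{5}{4}\right) = 56 - \frac{25}{4} = \frac{199}{4}$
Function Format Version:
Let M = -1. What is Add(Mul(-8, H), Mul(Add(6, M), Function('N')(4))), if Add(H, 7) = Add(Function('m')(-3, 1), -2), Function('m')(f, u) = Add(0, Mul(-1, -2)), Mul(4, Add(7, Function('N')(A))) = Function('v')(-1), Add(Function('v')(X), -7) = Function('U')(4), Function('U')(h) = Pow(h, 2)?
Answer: Rational(199, 4) ≈ 49.750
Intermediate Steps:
Function('v')(X) = 23 (Function('v')(X) = Add(7, Pow(4, 2)) = Add(7, 16) = 23)
Function('N')(A) = Rational(-5, 4) (Function('N')(A) = Add(-7, Mul(Rational(1, 4), 23)) = Add(-7, Rational(23, 4)) = Rational(-5, 4))
Function('m')(f, u) = 2 (Function('m')(f, u) = Add(0, 2) = 2)
H = -7 (H = Add(-7, Add(2, -2)) = Add(-7, 0) = -7)
Add(Mul(-8, H), Mul(Add(6, M), Function('N')(4))) = Add(Mul(-8, -7), Mul(Add(6, -1), Rational(-5, 4))) = Add(56, Mul(5, Rational(-5, 4))) = Add(56, Rational(-25, 4)) = Rational(199, 4)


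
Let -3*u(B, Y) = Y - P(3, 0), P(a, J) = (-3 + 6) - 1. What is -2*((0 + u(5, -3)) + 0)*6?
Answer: -20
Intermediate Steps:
P(a, J) = 2 (P(a, J) = 3 - 1 = 2)
u(B, Y) = ⅔ - Y/3 (u(B, Y) = -(Y - 1*2)/3 = -(Y - 2)/3 = -(-2 + Y)/3 = ⅔ - Y/3)
-2*((0 + u(5, -3)) + 0)*6 = -2*((0 + (⅔ - ⅓*(-3))) + 0)*6 = -2*((0 + (⅔ + 1)) + 0)*6 = -2*((0 + 5/3) + 0)*6 = -2*(5/3 + 0)*6 = -2*5/3*6 = -10/3*6 = -20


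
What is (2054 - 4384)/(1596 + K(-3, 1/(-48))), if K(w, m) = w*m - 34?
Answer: -37280/24993 ≈ -1.4916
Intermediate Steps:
K(w, m) = -34 + m*w (K(w, m) = m*w - 34 = -34 + m*w)
(2054 - 4384)/(1596 + K(-3, 1/(-48))) = (2054 - 4384)/(1596 + (-34 - 3/(-48))) = -2330/(1596 + (-34 - 1/48*(-3))) = -2330/(1596 + (-34 + 1/16)) = -2330/(1596 - 543/16) = -2330/24993/16 = -2330*16/24993 = -37280/24993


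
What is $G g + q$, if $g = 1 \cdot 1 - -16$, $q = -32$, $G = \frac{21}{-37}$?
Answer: $- \frac{1541}{37} \approx -41.649$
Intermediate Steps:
$G = - \frac{21}{37}$ ($G = 21 \left(- \frac{1}{37}\right) = - \frac{21}{37} \approx -0.56757$)
$g = 17$ ($g = 1 + 16 = 17$)
$G g + q = \left(- \frac{21}{37}\right) 17 - 32 = - \frac{357}{37} - 32 = - \frac{1541}{37}$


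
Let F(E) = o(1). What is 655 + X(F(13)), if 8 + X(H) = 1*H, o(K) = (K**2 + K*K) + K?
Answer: 650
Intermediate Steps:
o(K) = K + 2*K**2 (o(K) = (K**2 + K**2) + K = 2*K**2 + K = K + 2*K**2)
F(E) = 3 (F(E) = 1*(1 + 2*1) = 1*(1 + 2) = 1*3 = 3)
X(H) = -8 + H (X(H) = -8 + 1*H = -8 + H)
655 + X(F(13)) = 655 + (-8 + 3) = 655 - 5 = 650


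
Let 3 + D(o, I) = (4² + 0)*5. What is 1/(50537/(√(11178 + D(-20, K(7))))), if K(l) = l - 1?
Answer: √11255/50537 ≈ 0.0020992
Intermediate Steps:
K(l) = -1 + l
D(o, I) = 77 (D(o, I) = -3 + (4² + 0)*5 = -3 + (16 + 0)*5 = -3 + 16*5 = -3 + 80 = 77)
1/(50537/(√(11178 + D(-20, K(7))))) = 1/(50537/(√(11178 + 77))) = 1/(50537/(√11255)) = 1/(50537*(√11255/11255)) = 1/(50537*√11255/11255) = √11255/50537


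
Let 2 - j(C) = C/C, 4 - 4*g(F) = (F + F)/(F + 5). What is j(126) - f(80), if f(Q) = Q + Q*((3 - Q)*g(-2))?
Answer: 24403/3 ≈ 8134.3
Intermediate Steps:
g(F) = 1 - F/(2*(5 + F)) (g(F) = 1 - (F + F)/(4*(F + 5)) = 1 - 2*F/(4*(5 + F)) = 1 - F/(2*(5 + F)))
j(C) = 1 (j(C) = 2 - C/C = 2 - 1*1 = 2 - 1 = 1)
f(Q) = Q + Q*(4 - 4*Q/3) (f(Q) = Q + Q*((3 - Q)*((10 - 2)/(2*(5 - 2)))) = Q + Q*((3 - Q)*((½)*8/3)) = Q + Q*((3 - Q)*((½)*(⅓)*8)) = Q + Q*((3 - Q)*(4/3)) = Q + Q*(4 - 4*Q/3))
j(126) - f(80) = 1 - 80*(15 - 4*80)/3 = 1 - 80*(15 - 320)/3 = 1 - 80*(-305)/3 = 1 - 1*(-24400/3) = 1 + 24400/3 = 24403/3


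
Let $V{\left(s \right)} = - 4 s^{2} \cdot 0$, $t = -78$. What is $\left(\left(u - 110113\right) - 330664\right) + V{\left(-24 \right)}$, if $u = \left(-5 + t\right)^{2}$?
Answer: $-433888$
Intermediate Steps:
$V{\left(s \right)} = 0$
$u = 6889$ ($u = \left(-5 - 78\right)^{2} = \left(-83\right)^{2} = 6889$)
$\left(\left(u - 110113\right) - 330664\right) + V{\left(-24 \right)} = \left(\left(6889 - 110113\right) - 330664\right) + 0 = \left(-103224 - 330664\right) + 0 = -433888 + 0 = -433888$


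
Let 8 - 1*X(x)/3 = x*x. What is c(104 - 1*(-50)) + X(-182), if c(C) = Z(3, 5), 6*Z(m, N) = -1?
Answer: -596089/6 ≈ -99348.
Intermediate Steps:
X(x) = 24 - 3*x**2 (X(x) = 24 - 3*x*x = 24 - 3*x**2)
Z(m, N) = -1/6 (Z(m, N) = (1/6)*(-1) = -1/6)
c(C) = -1/6
c(104 - 1*(-50)) + X(-182) = -1/6 + (24 - 3*(-182)**2) = -1/6 + (24 - 3*33124) = -1/6 + (24 - 99372) = -1/6 - 99348 = -596089/6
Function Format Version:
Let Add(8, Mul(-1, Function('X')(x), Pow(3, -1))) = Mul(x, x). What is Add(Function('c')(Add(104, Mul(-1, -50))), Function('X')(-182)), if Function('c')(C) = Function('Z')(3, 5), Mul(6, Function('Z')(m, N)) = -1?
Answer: Rational(-596089, 6) ≈ -99348.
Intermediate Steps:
Function('X')(x) = Add(24, Mul(-3, Pow(x, 2))) (Function('X')(x) = Add(24, Mul(-3, Mul(x, x))) = Add(24, Mul(-3, Pow(x, 2))))
Function('Z')(m, N) = Rational(-1, 6) (Function('Z')(m, N) = Mul(Rational(1, 6), -1) = Rational(-1, 6))
Function('c')(C) = Rational(-1, 6)
Add(Function('c')(Add(104, Mul(-1, -50))), Function('X')(-182)) = Add(Rational(-1, 6), Add(24, Mul(-3, Pow(-182, 2)))) = Add(Rational(-1, 6), Add(24, Mul(-3, 33124))) = Add(Rational(-1, 6), Add(24, -99372)) = Add(Rational(-1, 6), -99348) = Rational(-596089, 6)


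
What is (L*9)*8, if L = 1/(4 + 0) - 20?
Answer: -1422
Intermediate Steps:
L = -79/4 (L = 1/4 - 20 = -79/4 ≈ -19.750)
(L*9)*8 = -79/4*9*8 = -711/4*8 = -1422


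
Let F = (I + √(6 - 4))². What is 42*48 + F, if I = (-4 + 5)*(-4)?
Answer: 2034 - 8*√2 ≈ 2022.7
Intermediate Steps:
I = -4 (I = 1*(-4) = -4)
F = (-4 + √2)² (F = (-4 + √(6 - 4))² = (-4 + √2)² ≈ 6.6863)
42*48 + F = 42*48 + (4 - √2)² = 2016 + (4 - √2)²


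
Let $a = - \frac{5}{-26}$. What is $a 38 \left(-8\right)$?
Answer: $- \frac{760}{13} \approx -58.462$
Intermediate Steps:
$a = \frac{5}{26}$ ($a = \left(-5\right) \left(- \frac{1}{26}\right) = \frac{5}{26} \approx 0.19231$)
$a 38 \left(-8\right) = \frac{5}{26} \cdot 38 \left(-8\right) = \frac{95}{13} \left(-8\right) = - \frac{760}{13}$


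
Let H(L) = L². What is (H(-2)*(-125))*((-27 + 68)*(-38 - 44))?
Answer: 1681000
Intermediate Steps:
(H(-2)*(-125))*((-27 + 68)*(-38 - 44)) = ((-2)²*(-125))*((-27 + 68)*(-38 - 44)) = (4*(-125))*(41*(-82)) = -500*(-3362) = 1681000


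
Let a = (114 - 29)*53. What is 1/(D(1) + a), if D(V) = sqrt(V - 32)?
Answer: 4505/20295056 - I*sqrt(31)/20295056 ≈ 0.00022198 - 2.7434e-7*I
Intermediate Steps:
a = 4505 (a = 85*53 = 4505)
D(V) = sqrt(-32 + V)
1/(D(1) + a) = 1/(sqrt(-32 + 1) + 4505) = 1/(sqrt(-31) + 4505) = 1/(I*sqrt(31) + 4505) = 1/(4505 + I*sqrt(31))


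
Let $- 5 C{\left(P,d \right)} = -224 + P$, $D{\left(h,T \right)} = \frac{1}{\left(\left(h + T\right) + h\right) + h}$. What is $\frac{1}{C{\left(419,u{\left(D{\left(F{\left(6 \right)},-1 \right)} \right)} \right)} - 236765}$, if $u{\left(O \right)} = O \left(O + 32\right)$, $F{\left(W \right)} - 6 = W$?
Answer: $- \frac{1}{236804} \approx -4.2229 \cdot 10^{-6}$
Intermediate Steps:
$F{\left(W \right)} = 6 + W$
$D{\left(h,T \right)} = \frac{1}{T + 3 h}$ ($D{\left(h,T \right)} = \frac{1}{\left(\left(T + h\right) + h\right) + h} = \frac{1}{\left(T + 2 h\right) + h} = \frac{1}{T + 3 h}$)
$u{\left(O \right)} = O \left(32 + O\right)$
$C{\left(P,d \right)} = \frac{224}{5} - \frac{P}{5}$ ($C{\left(P,d \right)} = - \frac{-224 + P}{5} = \frac{224}{5} - \frac{P}{5}$)
$\frac{1}{C{\left(419,u{\left(D{\left(F{\left(6 \right)},-1 \right)} \right)} \right)} - 236765} = \frac{1}{\left(\frac{224}{5} - \frac{419}{5}\right) - 236765} = \frac{1}{-39 - 236765} = \frac{1}{-236804} = - \frac{1}{236804}$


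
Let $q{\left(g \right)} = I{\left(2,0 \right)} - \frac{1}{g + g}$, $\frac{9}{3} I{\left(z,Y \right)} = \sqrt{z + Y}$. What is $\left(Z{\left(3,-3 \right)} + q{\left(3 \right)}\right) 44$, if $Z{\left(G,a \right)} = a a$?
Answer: $\frac{1166}{3} + \frac{44 \sqrt{2}}{3} \approx 409.41$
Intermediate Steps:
$I{\left(z,Y \right)} = \frac{\sqrt{Y + z}}{3}$ ($I{\left(z,Y \right)} = \frac{\sqrt{z + Y}}{3} = \frac{\sqrt{Y + z}}{3}$)
$Z{\left(G,a \right)} = a^{2}$
$q{\left(g \right)} = - \frac{1}{2 g} + \frac{\sqrt{2}}{3}$ ($q{\left(g \right)} = \frac{\sqrt{0 + 2}}{3} - \frac{1}{g + g} = \frac{\sqrt{2}}{3} - \frac{1}{2 g} = - \frac{1}{2 g} + \frac{\sqrt{2}}{3}$)
$\left(Z{\left(3,-3 \right)} + q{\left(3 \right)}\right) 44 = \left(\left(-3\right)^{2} + \left(- \frac{1}{2 \cdot 3} + \frac{\sqrt{2}}{3}\right)\right) 44 = \left(9 + \left(\left(- \frac{1}{2}\right) \frac{1}{3} + \frac{\sqrt{2}}{3}\right)\right) 44 = \left(9 - \left(\frac{1}{6} - \frac{\sqrt{2}}{3}\right)\right) 44 = \left(\frac{53}{6} + \frac{\sqrt{2}}{3}\right) 44 = \frac{1166}{3} + \frac{44 \sqrt{2}}{3}$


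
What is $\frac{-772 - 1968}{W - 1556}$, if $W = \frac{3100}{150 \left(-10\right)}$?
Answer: $\frac{41100}{23371} \approx 1.7586$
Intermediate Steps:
$W = - \frac{31}{15}$ ($W = \frac{3100}{-1500} = 3100 \left(- \frac{1}{1500}\right) = - \frac{31}{15} \approx -2.0667$)
$\frac{-772 - 1968}{W - 1556} = \frac{-772 - 1968}{- \frac{31}{15} - 1556} = - \frac{2740}{- \frac{23371}{15}} = \left(-2740\right) \left(- \frac{15}{23371}\right) = \frac{41100}{23371}$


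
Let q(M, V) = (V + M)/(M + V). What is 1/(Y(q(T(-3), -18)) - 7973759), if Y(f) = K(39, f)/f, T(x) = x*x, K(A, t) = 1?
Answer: -1/7973758 ≈ -1.2541e-7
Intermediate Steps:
T(x) = x²
q(M, V) = 1 (q(M, V) = (M + V)/(M + V) = 1)
Y(f) = 1/f
1/(Y(q(T(-3), -18)) - 7973759) = 1/(1/1 - 7973759) = 1/(1 - 7973759) = 1/(-7973758) = -1/7973758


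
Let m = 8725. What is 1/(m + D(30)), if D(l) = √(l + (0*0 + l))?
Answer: 1745/15225113 - 2*√15/76125565 ≈ 0.00011451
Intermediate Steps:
D(l) = √2*√l (D(l) = √(l + (0 + l)) = √(l + l) = √(2*l) = √2*√l)
1/(m + D(30)) = 1/(8725 + √2*√30) = 1/(8725 + 2*√15)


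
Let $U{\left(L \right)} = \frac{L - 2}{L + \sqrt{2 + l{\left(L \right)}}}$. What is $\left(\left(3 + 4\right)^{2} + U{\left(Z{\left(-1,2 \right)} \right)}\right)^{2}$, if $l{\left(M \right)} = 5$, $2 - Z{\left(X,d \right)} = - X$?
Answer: $\frac{21758}{9} - \frac{295 \sqrt{7}}{18} \approx 2374.2$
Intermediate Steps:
$Z{\left(X,d \right)} = 2 + X$ ($Z{\left(X,d \right)} = 2 - - X = 2 + X$)
$U{\left(L \right)} = \frac{-2 + L}{L + \sqrt{7}}$ ($U{\left(L \right)} = \frac{L - 2}{L + \sqrt{2 + 5}} = \frac{-2 + L}{L + \sqrt{7}}$)
$\left(\left(3 + 4\right)^{2} + U{\left(Z{\left(-1,2 \right)} \right)}\right)^{2} = \left(\left(3 + 4\right)^{2} + \frac{-2 + \left(2 - 1\right)}{\left(2 - 1\right) + \sqrt{7}}\right)^{2} = \left(7^{2} + \frac{-2 + 1}{1 + \sqrt{7}}\right)^{2} = \left(49 + \frac{1}{1 + \sqrt{7}} \left(-1\right)\right)^{2} = \left(49 - \frac{1}{1 + \sqrt{7}}\right)^{2}$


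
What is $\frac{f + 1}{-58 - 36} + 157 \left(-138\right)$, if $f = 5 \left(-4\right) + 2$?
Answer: $- \frac{2036587}{94} \approx -21666.0$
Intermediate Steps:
$f = -18$ ($f = -20 + 2 = -18$)
$\frac{f + 1}{-58 - 36} + 157 \left(-138\right) = \frac{-18 + 1}{-58 - 36} + 157 \left(-138\right) = - \frac{17}{-94} - 21666 = \left(-17\right) \left(- \frac{1}{94}\right) - 21666 = \frac{17}{94} - 21666 = - \frac{2036587}{94}$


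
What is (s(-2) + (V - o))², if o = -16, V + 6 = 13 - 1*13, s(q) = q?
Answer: 64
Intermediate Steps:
V = -6 (V = -6 + (13 - 1*13) = -6 + (13 - 13) = -6 + 0 = -6)
(s(-2) + (V - o))² = (-2 + (-6 - 1*(-16)))² = (-2 + (-6 + 16))² = (-2 + 10)² = 8² = 64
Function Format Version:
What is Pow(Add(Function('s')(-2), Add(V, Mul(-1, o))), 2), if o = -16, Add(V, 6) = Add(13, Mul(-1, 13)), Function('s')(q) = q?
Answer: 64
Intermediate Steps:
V = -6 (V = Add(-6, Add(13, Mul(-1, 13))) = Add(-6, Add(13, -13)) = Add(-6, 0) = -6)
Pow(Add(Function('s')(-2), Add(V, Mul(-1, o))), 2) = Pow(Add(-2, Add(-6, Mul(-1, -16))), 2) = Pow(Add(-2, Add(-6, 16)), 2) = Pow(Add(-2, 10), 2) = Pow(8, 2) = 64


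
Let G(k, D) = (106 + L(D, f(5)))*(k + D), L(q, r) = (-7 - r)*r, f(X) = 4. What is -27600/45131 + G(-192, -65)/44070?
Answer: -967724677/994461585 ≈ -0.97311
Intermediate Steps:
L(q, r) = r*(-7 - r)
G(k, D) = 62*D + 62*k (G(k, D) = (106 - 1*4*(7 + 4))*(k + D) = (106 - 1*4*11)*(D + k) = (106 - 44)*(D + k) = 62*(D + k) = 62*D + 62*k)
-27600/45131 + G(-192, -65)/44070 = -27600/45131 + (62*(-65) + 62*(-192))/44070 = -27600*1/45131 + (-4030 - 11904)*(1/44070) = -27600/45131 - 15934*1/44070 = -27600/45131 - 7967/22035 = -967724677/994461585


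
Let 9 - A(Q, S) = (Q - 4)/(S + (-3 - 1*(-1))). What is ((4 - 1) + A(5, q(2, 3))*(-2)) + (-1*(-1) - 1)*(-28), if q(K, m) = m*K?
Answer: -29/2 ≈ -14.500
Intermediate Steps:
q(K, m) = K*m
A(Q, S) = 9 - (-4 + Q)/(-2 + S) (A(Q, S) = 9 - (Q - 4)/(S + (-3 - 1*(-1))) = 9 - (-4 + Q)/(S + (-3 + 1)) = 9 - (-4 + Q)/(S - 2) = 9 - (-4 + Q)/(-2 + S))
((4 - 1) + A(5, q(2, 3))*(-2)) + (-1*(-1) - 1)*(-28) = ((4 - 1) + ((-14 - 1*5 + 9*(2*3))/(-2 + 2*3))*(-2)) + (-1*(-1) - 1)*(-28) = (3 + ((-14 - 5 + 9*6)/(-2 + 6))*(-2)) + (1 - 1)*(-28) = (3 + ((-14 - 5 + 54)/4)*(-2)) + 0*(-28) = (3 + ((1/4)*35)*(-2)) + 0 = (3 + (35/4)*(-2)) + 0 = (3 - 35/2) + 0 = -29/2 + 0 = -29/2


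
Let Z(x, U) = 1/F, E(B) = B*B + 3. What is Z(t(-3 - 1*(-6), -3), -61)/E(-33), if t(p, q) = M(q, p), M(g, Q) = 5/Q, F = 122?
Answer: 1/133224 ≈ 7.5062e-6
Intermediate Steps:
E(B) = 3 + B**2 (E(B) = B**2 + 3 = 3 + B**2)
t(p, q) = 5/p
Z(x, U) = 1/122
Z(t(-3 - 1*(-6), -3), -61)/E(-33) = 1/(122*(3 + (-33)**2)) = 1/(122*(3 + 1089)) = (1/122)/1092 = (1/122)*(1/1092) = 1/133224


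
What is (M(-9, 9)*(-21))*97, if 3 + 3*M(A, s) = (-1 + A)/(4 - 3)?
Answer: 8827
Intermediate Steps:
M(A, s) = -4/3 + A/3 (M(A, s) = -1 + ((-1 + A)/(4 - 3))/3 = -1 + ((-1 + A)/1)/3 = -1 + ((-1 + A)*1)/3 = -1 + (-1 + A)/3 = -1 + (-⅓ + A/3) = -4/3 + A/3)
(M(-9, 9)*(-21))*97 = ((-4/3 + (⅓)*(-9))*(-21))*97 = ((-4/3 - 3)*(-21))*97 = -13/3*(-21)*97 = 91*97 = 8827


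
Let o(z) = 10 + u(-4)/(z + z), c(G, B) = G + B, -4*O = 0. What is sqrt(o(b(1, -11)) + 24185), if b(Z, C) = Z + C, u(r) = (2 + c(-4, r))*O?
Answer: sqrt(24195) ≈ 155.55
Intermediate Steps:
O = 0 (O = -1/4*0 = 0)
c(G, B) = B + G
u(r) = 0 (u(r) = (2 + (r - 4))*0 = (2 + (-4 + r))*0 = (-2 + r)*0 = 0)
b(Z, C) = C + Z
o(z) = 10 (o(z) = 10 + 0/(z + z) = 10 + 0/((2*z)) = 10 + 0*(1/(2*z)) = 10 + 0 = 10)
sqrt(o(b(1, -11)) + 24185) = sqrt(10 + 24185) = sqrt(24195)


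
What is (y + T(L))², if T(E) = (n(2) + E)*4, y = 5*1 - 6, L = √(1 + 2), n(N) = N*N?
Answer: 273 + 120*√3 ≈ 480.85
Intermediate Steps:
n(N) = N²
L = √3 ≈ 1.7320
y = -1 (y = 5 - 6 = -1)
T(E) = 16 + 4*E (T(E) = (2² + E)*4 = (4 + E)*4 = 16 + 4*E)
(y + T(L))² = (-1 + (16 + 4*√3))² = (15 + 4*√3)²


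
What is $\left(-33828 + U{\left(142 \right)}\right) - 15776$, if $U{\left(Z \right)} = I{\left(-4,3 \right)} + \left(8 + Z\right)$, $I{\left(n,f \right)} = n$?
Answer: $-49458$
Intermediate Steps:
$U{\left(Z \right)} = 4 + Z$ ($U{\left(Z \right)} = -4 + \left(8 + Z\right) = 4 + Z$)
$\left(-33828 + U{\left(142 \right)}\right) - 15776 = \left(-33828 + \left(4 + 142\right)\right) - 15776 = \left(-33828 + 146\right) - 15776 = -33682 - 15776 = -49458$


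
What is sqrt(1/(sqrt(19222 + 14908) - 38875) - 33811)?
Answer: sqrt(-1314402626 + 33811*sqrt(34130))/sqrt(38875 - sqrt(34130)) ≈ 183.88*I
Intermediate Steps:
sqrt(1/(sqrt(19222 + 14908) - 38875) - 33811) = sqrt(1/(sqrt(34130) - 38875) - 33811) = sqrt(1/(-38875 + sqrt(34130)) - 33811) = sqrt(-33811 + 1/(-38875 + sqrt(34130)))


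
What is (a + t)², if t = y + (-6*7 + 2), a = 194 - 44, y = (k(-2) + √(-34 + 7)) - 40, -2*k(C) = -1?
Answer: 19773/4 + 423*I*√3 ≈ 4943.3 + 732.66*I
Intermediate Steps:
k(C) = ½ (k(C) = -½*(-1) = ½)
y = -79/2 + 3*I*√3 (y = (½ + √(-34 + 7)) - 40 = (½ + √(-27)) - 40 = (½ + 3*I*√3) - 40 = -79/2 + 3*I*√3 ≈ -39.5 + 5.1962*I)
a = 150
t = -159/2 + 3*I*√3 (t = (-79/2 + 3*I*√3) + (-6*7 + 2) = (-79/2 + 3*I*√3) + (-42 + 2) = (-79/2 + 3*I*√3) - 40 = -159/2 + 3*I*√3 ≈ -79.5 + 5.1962*I)
(a + t)² = (150 + (-159/2 + 3*I*√3))² = (141/2 + 3*I*√3)²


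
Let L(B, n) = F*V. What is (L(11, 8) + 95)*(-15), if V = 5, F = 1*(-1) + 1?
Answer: -1425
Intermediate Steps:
F = 0 (F = -1 + 1 = 0)
L(B, n) = 0 (L(B, n) = 0*5 = 0)
(L(11, 8) + 95)*(-15) = (0 + 95)*(-15) = 95*(-15) = -1425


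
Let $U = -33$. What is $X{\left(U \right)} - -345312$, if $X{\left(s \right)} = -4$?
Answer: $345308$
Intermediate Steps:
$X{\left(U \right)} - -345312 = -4 - -345312 = -4 + 345312 = 345308$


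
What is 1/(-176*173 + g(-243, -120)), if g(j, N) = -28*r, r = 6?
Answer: -1/30616 ≈ -3.2663e-5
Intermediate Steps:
g(j, N) = -168 (g(j, N) = -28*6 = -168)
1/(-176*173 + g(-243, -120)) = 1/(-176*173 - 168) = 1/(-30448 - 168) = 1/(-30616) = -1/30616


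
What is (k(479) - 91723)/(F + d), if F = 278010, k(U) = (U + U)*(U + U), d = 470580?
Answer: 275347/249530 ≈ 1.1035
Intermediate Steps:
k(U) = 4*U² (k(U) = (2*U)*(2*U) = 4*U²)
(k(479) - 91723)/(F + d) = (4*479² - 91723)/(278010 + 470580) = (4*229441 - 91723)/748590 = (917764 - 91723)*(1/748590) = 826041*(1/748590) = 275347/249530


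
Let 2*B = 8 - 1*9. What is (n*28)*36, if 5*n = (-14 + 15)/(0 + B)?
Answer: -2016/5 ≈ -403.20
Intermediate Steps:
B = -½ (B = (8 - 1*9)/2 = (8 - 9)/2 = (½)*(-1) = -½ ≈ -0.50000)
n = -⅖ (n = ((-14 + 15)/(0 - ½))/5 = (1/(-½))/5 = (1*(-2))/5 = (⅕)*(-2) = -⅖ ≈ -0.40000)
(n*28)*36 = -⅖*28*36 = -56/5*36 = -2016/5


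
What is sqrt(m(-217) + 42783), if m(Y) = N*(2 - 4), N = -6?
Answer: 3*sqrt(4755) ≈ 206.87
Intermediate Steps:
m(Y) = 12 (m(Y) = -6*(2 - 4) = -6*(-2) = 12)
sqrt(m(-217) + 42783) = sqrt(12 + 42783) = sqrt(42795) = 3*sqrt(4755)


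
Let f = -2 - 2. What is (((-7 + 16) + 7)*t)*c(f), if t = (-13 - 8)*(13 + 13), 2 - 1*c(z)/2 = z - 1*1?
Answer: -122304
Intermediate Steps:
f = -4
c(z) = 6 - 2*z (c(z) = 4 - 2*(z - 1*1) = 4 - 2*(z - 1) = 4 - 2*(-1 + z) = 4 + (2 - 2*z) = 6 - 2*z)
t = -546 (t = -21*26 = -546)
(((-7 + 16) + 7)*t)*c(f) = (((-7 + 16) + 7)*(-546))*(6 - 2*(-4)) = ((9 + 7)*(-546))*(6 + 8) = (16*(-546))*14 = -8736*14 = -122304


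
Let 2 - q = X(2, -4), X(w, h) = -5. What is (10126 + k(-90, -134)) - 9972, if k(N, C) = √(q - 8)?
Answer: 154 + I ≈ 154.0 + 1.0*I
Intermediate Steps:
q = 7 (q = 2 - 1*(-5) = 2 + 5 = 7)
k(N, C) = I (k(N, C) = √(7 - 8) = √(-1) = I)
(10126 + k(-90, -134)) - 9972 = (10126 + I) - 9972 = 154 + I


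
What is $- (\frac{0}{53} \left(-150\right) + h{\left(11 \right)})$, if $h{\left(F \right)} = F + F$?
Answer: $-22$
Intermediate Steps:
$h{\left(F \right)} = 2 F$
$- (\frac{0}{53} \left(-150\right) + h{\left(11 \right)}) = - (\frac{0}{53} \left(-150\right) + 2 \cdot 11) = - (0 \cdot \frac{1}{53} \left(-150\right) + 22) = - (0 \left(-150\right) + 22) = - (0 + 22) = \left(-1\right) 22 = -22$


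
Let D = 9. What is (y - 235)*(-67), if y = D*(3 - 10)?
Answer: 19966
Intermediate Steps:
y = -63 (y = 9*(3 - 10) = 9*(-7) = -63)
(y - 235)*(-67) = (-63 - 235)*(-67) = -298*(-67) = 19966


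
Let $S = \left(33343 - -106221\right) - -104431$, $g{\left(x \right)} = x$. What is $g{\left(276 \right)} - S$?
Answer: $-243719$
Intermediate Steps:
$S = 243995$ ($S = \left(33343 + 106221\right) + 104431 = 139564 + 104431 = 243995$)
$g{\left(276 \right)} - S = 276 - 243995 = -243719$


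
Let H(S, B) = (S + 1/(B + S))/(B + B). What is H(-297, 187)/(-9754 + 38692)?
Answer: -32671/1190509320 ≈ -2.7443e-5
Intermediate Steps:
H(S, B) = (S + 1/(B + S))/(2*B) (H(S, B) = (S + 1/(B + S))/((2*B)) = (S + 1/(B + S))*(1/(2*B)) = (S + 1/(B + S))/(2*B))
H(-297, 187)/(-9754 + 38692) = ((1/2)*(1 + (-297)**2 + 187*(-297))/(187*(187 - 297)))/(-9754 + 38692) = ((1/2)*(1/187)*(1 + 88209 - 55539)/(-110))/28938 = ((1/2)*(1/187)*(-1/110)*32671)*(1/28938) = -32671/41140*1/28938 = -32671/1190509320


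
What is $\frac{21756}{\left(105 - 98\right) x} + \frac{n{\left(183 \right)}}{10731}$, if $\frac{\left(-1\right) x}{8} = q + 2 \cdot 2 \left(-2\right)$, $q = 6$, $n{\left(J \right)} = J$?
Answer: $\frac{2779573}{14308} \approx 194.27$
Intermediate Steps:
$x = 16$ ($x = - 8 \left(6 + 2 \cdot 2 \left(-2\right)\right) = - 8 \left(6 + 2 \left(-4\right)\right) = - 8 \left(6 - 8\right) = \left(-8\right) \left(-2\right) = 16$)
$\frac{21756}{\left(105 - 98\right) x} + \frac{n{\left(183 \right)}}{10731} = \frac{21756}{\left(105 - 98\right) 16} + \frac{183}{10731} = \frac{21756}{7 \cdot 16} + 183 \cdot \frac{1}{10731} = \frac{21756}{112} + \frac{61}{3577} = 21756 \cdot \frac{1}{112} + \frac{61}{3577} = \frac{777}{4} + \frac{61}{3577} = \frac{2779573}{14308}$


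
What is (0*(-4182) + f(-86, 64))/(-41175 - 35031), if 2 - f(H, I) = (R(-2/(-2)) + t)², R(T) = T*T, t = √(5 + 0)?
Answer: 2/38103 + √5/38103 ≈ 0.00011117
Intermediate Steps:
t = √5 ≈ 2.2361
R(T) = T²
f(H, I) = 2 - (1 + √5)² (f(H, I) = 2 - ((-2/(-2))² + √5)² = 2 - ((-2*(-½))² + √5)² = 2 - (1² + √5)² = 2 - (1 + √5)²)
(0*(-4182) + f(-86, 64))/(-41175 - 35031) = (0*(-4182) + (2 - (1 + √5)²))/(-41175 - 35031) = (0 + (2 - (1 + √5)²))/(-76206) = (2 - (1 + √5)²)*(-1/76206) = -1/38103 + (1 + √5)²/76206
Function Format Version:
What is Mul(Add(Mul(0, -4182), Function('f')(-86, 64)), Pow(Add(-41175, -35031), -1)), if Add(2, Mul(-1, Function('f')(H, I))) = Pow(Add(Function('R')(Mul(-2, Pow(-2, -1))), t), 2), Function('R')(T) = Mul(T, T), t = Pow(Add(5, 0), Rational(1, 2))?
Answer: Add(Rational(2, 38103), Mul(Rational(1, 38103), Pow(5, Rational(1, 2)))) ≈ 0.00011117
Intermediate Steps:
t = Pow(5, Rational(1, 2)) ≈ 2.2361
Function('R')(T) = Pow(T, 2)
Function('f')(H, I) = Add(2, Mul(-1, Pow(Add(1, Pow(5, Rational(1, 2))), 2))) (Function('f')(H, I) = Add(2, Mul(-1, Pow(Add(Pow(Mul(-2, Pow(-2, -1)), 2), Pow(5, Rational(1, 2))), 2))) = Add(2, Mul(-1, Pow(Add(Pow(Mul(-2, Rational(-1, 2)), 2), Pow(5, Rational(1, 2))), 2))) = Add(2, Mul(-1, Pow(Add(Pow(1, 2), Pow(5, Rational(1, 2))), 2))) = Add(2, Mul(-1, Pow(Add(1, Pow(5, Rational(1, 2))), 2))))
Mul(Add(Mul(0, -4182), Function('f')(-86, 64)), Pow(Add(-41175, -35031), -1)) = Mul(Add(Mul(0, -4182), Add(2, Mul(-1, Pow(Add(1, Pow(5, Rational(1, 2))), 2)))), Pow(Add(-41175, -35031), -1)) = Mul(Add(0, Add(2, Mul(-1, Pow(Add(1, Pow(5, Rational(1, 2))), 2)))), Pow(-76206, -1)) = Mul(Add(2, Mul(-1, Pow(Add(1, Pow(5, Rational(1, 2))), 2))), Rational(-1, 76206)) = Add(Rational(-1, 38103), Mul(Rational(1, 76206), Pow(Add(1, Pow(5, Rational(1, 2))), 2)))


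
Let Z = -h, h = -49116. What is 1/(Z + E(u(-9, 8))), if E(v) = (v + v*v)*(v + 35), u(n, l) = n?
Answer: 1/50988 ≈ 1.9612e-5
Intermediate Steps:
E(v) = (35 + v)*(v + v**2) (E(v) = (v + v**2)*(35 + v) = (35 + v)*(v + v**2))
Z = 49116 (Z = -1*(-49116) = 49116)
1/(Z + E(u(-9, 8))) = 1/(49116 - 9*(35 + (-9)**2 + 36*(-9))) = 1/(49116 - 9*(35 + 81 - 324)) = 1/(49116 - 9*(-208)) = 1/(49116 + 1872) = 1/50988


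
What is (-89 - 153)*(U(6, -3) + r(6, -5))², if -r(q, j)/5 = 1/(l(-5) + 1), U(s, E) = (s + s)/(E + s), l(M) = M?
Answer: -53361/8 ≈ -6670.1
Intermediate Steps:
U(s, E) = 2*s/(E + s) (U(s, E) = (2*s)/(E + s) = 2*s/(E + s))
r(q, j) = 5/4 (r(q, j) = -5/(-5 + 1) = -5/(-4) = -5*(-¼) = 5/4)
(-89 - 153)*(U(6, -3) + r(6, -5))² = (-89 - 153)*(2*6/(-3 + 6) + 5/4)² = -242*(2*6/3 + 5/4)² = -242*(2*6*(⅓) + 5/4)² = -242*(4 + 5/4)² = -242*(21/4)² = -242*441/16 = -53361/8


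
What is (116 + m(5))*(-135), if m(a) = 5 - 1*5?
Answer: -15660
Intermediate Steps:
m(a) = 0 (m(a) = 5 - 5 = 0)
(116 + m(5))*(-135) = (116 + 0)*(-135) = 116*(-135) = -15660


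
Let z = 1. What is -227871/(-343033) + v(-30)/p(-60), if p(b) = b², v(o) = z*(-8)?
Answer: 102198917/154364850 ≈ 0.66206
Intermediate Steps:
v(o) = -8 (v(o) = 1*(-8) = -8)
-227871/(-343033) + v(-30)/p(-60) = -227871/(-343033) - 8/((-60)²) = -227871*(-1/343033) - 8/3600 = 227871/343033 - 8*1/3600 = 227871/343033 - 1/450 = 102198917/154364850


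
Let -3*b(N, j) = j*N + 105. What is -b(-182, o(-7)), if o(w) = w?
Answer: 1379/3 ≈ 459.67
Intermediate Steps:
b(N, j) = -35 - N*j/3 (b(N, j) = -(j*N + 105)/3 = -(N*j + 105)/3 = -(105 + N*j)/3 = -35 - N*j/3)
-b(-182, o(-7)) = -(-35 - ⅓*(-182)*(-7)) = -(-35 - 1274/3) = -1*(-1379/3) = 1379/3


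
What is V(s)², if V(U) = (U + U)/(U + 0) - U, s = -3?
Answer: 25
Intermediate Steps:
V(U) = 2 - U (V(U) = (2*U)/U - U = 2 - U)
V(s)² = (2 - 1*(-3))² = (2 + 3)² = 5² = 25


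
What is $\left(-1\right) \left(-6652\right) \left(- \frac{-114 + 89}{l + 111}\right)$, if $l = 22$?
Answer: $\frac{166300}{133} \approx 1250.4$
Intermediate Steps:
$\left(-1\right) \left(-6652\right) \left(- \frac{-114 + 89}{l + 111}\right) = \left(-1\right) \left(-6652\right) \left(- \frac{-114 + 89}{22 + 111}\right) = 6652 \left(- \frac{-25}{133}\right) = 6652 \left(\left(-1\right) \left(- \frac{25}{133}\right)\right) = 6652 \cdot \frac{25}{133} = \frac{166300}{133}$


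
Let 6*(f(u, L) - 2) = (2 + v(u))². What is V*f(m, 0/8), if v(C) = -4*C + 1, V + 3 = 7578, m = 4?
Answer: 457025/2 ≈ 2.2851e+5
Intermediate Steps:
V = 7575 (V = -3 + 7578 = 7575)
v(C) = 1 - 4*C
f(u, L) = 2 + (3 - 4*u)²/6 (f(u, L) = 2 + (2 + (1 - 4*u))²/6 = 2 + (3 - 4*u)²/6)
V*f(m, 0/8) = 7575*(2 + (-3 + 4*4)²/6) = 7575*(2 + (-3 + 16)²/6) = 7575*(2 + (⅙)*13²) = 7575*(2 + (⅙)*169) = 7575*(2 + 169/6) = 7575*(181/6) = 457025/2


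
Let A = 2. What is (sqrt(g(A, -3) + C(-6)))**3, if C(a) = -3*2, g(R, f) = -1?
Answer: -7*I*sqrt(7) ≈ -18.52*I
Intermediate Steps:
C(a) = -6
(sqrt(g(A, -3) + C(-6)))**3 = (sqrt(-1 - 6))**3 = (sqrt(-7))**3 = (I*sqrt(7))**3 = -7*I*sqrt(7)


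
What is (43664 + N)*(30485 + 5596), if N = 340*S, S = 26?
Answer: 1894396824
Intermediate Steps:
N = 8840 (N = 340*26 = 8840)
(43664 + N)*(30485 + 5596) = (43664 + 8840)*(30485 + 5596) = 52504*36081 = 1894396824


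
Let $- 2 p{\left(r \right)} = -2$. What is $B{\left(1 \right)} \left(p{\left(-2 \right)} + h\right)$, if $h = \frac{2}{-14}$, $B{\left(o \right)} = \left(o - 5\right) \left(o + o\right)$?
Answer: $- \frac{48}{7} \approx -6.8571$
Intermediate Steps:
$p{\left(r \right)} = 1$ ($p{\left(r \right)} = \left(- \frac{1}{2}\right) \left(-2\right) = 1$)
$B{\left(o \right)} = 2 o \left(-5 + o\right)$ ($B{\left(o \right)} = \left(-5 + o\right) 2 o = 2 o \left(-5 + o\right)$)
$h = - \frac{1}{7}$ ($h = 2 \left(- \frac{1}{14}\right) = - \frac{1}{7} \approx -0.14286$)
$B{\left(1 \right)} \left(p{\left(-2 \right)} + h\right) = 2 \cdot 1 \left(-5 + 1\right) \left(1 - \frac{1}{7}\right) = 2 \cdot 1 \left(-4\right) \frac{6}{7} = \left(-8\right) \frac{6}{7} = - \frac{48}{7}$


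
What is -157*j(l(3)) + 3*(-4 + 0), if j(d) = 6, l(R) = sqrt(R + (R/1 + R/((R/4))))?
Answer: -954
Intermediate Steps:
l(R) = sqrt(4 + 2*R) (l(R) = sqrt(R + (R*1 + R/((R*(1/4))))) = sqrt(R + (R + R/((R/4)))) = sqrt(R + (R + R*(4/R))) = sqrt(R + (R + 4)) = sqrt(R + (4 + R)) = sqrt(4 + 2*R))
-157*j(l(3)) + 3*(-4 + 0) = -157*6 + 3*(-4 + 0) = -942 + 3*(-4) = -942 - 12 = -954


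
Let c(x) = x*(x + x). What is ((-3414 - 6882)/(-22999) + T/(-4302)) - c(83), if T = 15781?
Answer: -1363537368871/98941698 ≈ -13781.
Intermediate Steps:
c(x) = 2*x² (c(x) = x*(2*x) = 2*x²)
((-3414 - 6882)/(-22999) + T/(-4302)) - c(83) = ((-3414 - 6882)/(-22999) + 15781/(-4302)) - 2*83² = (-10296*(-1/22999) + 15781*(-1/4302)) - 2*6889 = (10296/22999 - 15781/4302) - 1*13778 = -318653827/98941698 - 13778 = -1363537368871/98941698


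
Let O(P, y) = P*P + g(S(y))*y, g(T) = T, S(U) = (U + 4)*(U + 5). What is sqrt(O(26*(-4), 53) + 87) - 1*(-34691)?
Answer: 34691 + sqrt(186121) ≈ 35122.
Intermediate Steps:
S(U) = (4 + U)*(5 + U)
O(P, y) = P**2 + y*(20 + y**2 + 9*y) (O(P, y) = P*P + (20 + y**2 + 9*y)*y = P**2 + y*(20 + y**2 + 9*y))
sqrt(O(26*(-4), 53) + 87) - 1*(-34691) = sqrt(((26*(-4))**2 + 53*(20 + 53**2 + 9*53)) + 87) - 1*(-34691) = sqrt(((-104)**2 + 53*(20 + 2809 + 477)) + 87) + 34691 = sqrt((10816 + 53*3306) + 87) + 34691 = sqrt((10816 + 175218) + 87) + 34691 = sqrt(186034 + 87) + 34691 = sqrt(186121) + 34691 = 34691 + sqrt(186121)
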